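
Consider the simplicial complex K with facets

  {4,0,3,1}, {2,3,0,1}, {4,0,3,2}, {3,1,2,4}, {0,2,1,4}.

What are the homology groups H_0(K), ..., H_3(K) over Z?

H_0 ≅ Z,  H_1 = 0,  H_2 = 0,  H_3 ≅ Z.

Fix the vertex order 0 < 1 < 2 < 3 < 4 and write every simplex with vertices in increasing order. Then dim K = 3 and the simplices of K are:

  0-simplices (5): [0], [1], [2], [3], [4]
  1-simplices (10): [0,1], [0,2], [0,3], [0,4], [1,2], [1,3], [1,4], [2,3], [2,4], [3,4]
  2-simplices (10): [0,1,2], [0,1,3], [0,1,4], [0,2,3], [0,2,4], [0,3,4], [1,2,3], [1,2,4], [1,3,4], [2,3,4]
  3-simplices (5): [0,1,2,3], [0,1,2,4], [0,1,3,4], [0,2,3,4], [1,2,3,4]

Hence C_0 ≅ Z^5, C_1 ≅ Z^10, C_2 ≅ Z^10, C_3 ≅ Z^5.

∂_1: C_1 → C_0 sends each edge [p,q] (with p < q) to q − p. For instance
  ∂[3,4] = [4] − [3].
The 5×10 boundary matrix has rank 4 and Smith normal form diag(1,1,1,1).

∂_2: C_2 → C_1 sends each 2-simplex [p,q,r] to [q,r] − [p,r] + [p,q]. For instance
  ∂[1,2,3] = [2,3] − [1,3] + [1,2],
  ∂[2,3,4] = [3,4] − [2,4] + [2,3].
The 10×10 boundary matrix has rank 6 and Smith normal form diag(1,1,1,1,1,1).

Boundary ∂_3: C_3 → C_2 sends each 3-simplex σ to the alternating sum Σ_i (−1)^i (σ with its i-th vertex removed). For instance
  ∂[0,1,2,4] = [1,2,4] − [0,2,4] + [0,1,4] − [0,1,2],
  ∂[0,1,2,3] = [1,2,3] − [0,2,3] + [0,1,3] − [0,1,2].
The resulting 10×5 matrix has rank 4, and its Smith normal form has invariant factors (1,1,1,1).

Computing H_k = (kernel of ∂_k) / (image of ∂_{k+1}):

  H_0: rank C_0 − rank ∂_1 = 5 − 4 = 1, and the invariant factors of ∂_1 are all 1, so H_0 = Z.
  H_1: rank ker ∂_1 − rank ∂_2 = (10 − 4) − 6 = 0, and the invariant factors of ∂_2 are all 1, so H_1 = 0.
  H_2: rank ker ∂_2 − rank ∂_3 = (10 − 6) − 4 = 0, and the invariant factors of ∂_3 are all 1, so H_2 = 0.
  H_3: rank ker ∂_3 − rank ∂_4 = (5 − 4) − 0 = 1, and there is no ∂_4, so H_3 = Z.

As a check, the Euler characteristic is 5 − 10 + 10 − 5 = 0, which agrees with 1 − 0 + 0 − 1 = 0.
(K is a triangulation of the 3-sphere S^3.)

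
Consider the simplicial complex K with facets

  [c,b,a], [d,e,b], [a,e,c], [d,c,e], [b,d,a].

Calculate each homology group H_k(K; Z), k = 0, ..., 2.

K has 5 vertices, 10 edges, 5 triangles.
rank ∂_0 = 0, rank ∂_1 = 4 ⇒ b_0 = 5 − 0 − 4 = 1; all invariant factors of ∂_1 are 1 so no torsion. So H_0 ≅ Z.
rank ∂_1 = 4, rank ∂_2 = 5 ⇒ b_1 = 10 − 4 − 5 = 1; all invariant factors of ∂_2 are 1 so no torsion. So H_1 ≅ Z.
rank ∂_2 = 5, rank ∂_3 = 0 ⇒ b_2 = 5 − 5 − 0 = 0. So H_2 ≅ 0.

H_0 = Z,  H_1 = Z,  H_2 = 0.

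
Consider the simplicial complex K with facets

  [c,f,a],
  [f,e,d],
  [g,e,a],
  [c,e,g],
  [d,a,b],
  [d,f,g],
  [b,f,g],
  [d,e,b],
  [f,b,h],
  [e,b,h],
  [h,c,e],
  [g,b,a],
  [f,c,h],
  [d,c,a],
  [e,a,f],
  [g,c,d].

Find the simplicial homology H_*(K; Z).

H_0 ≅ Z,  H_1 ≅ Z^2,  H_2 ≅ Z.

We work with the vertex ordering a < b < c < d < e < f < g < h. The simplices of K, each written with vertices in increasing order, are:

  0-simplices (8): a, b, c, d, e, f, g, h
  1-simplices (24): ab, ac, ad, ae, af, ag, bd, be, bf, bg, bh, cd, ce, cf, cg, ch, de, df, dg, ef, eg, eh, fg, fh
  2-simplices (16): abd, abg, acd, acf, aef, aeg, bde, beh, bfg, bfh, cdg, ceg, ceh, cfh, def, dfg

giving chain groups C_0 ≅ Z^8, C_1 ≅ Z^24, C_2 ≅ Z^16.

Boundary ∂_1: C_1 → C_0 sends each edge [p,q] (with p < q) to q − p.
The 8×24 boundary matrix has rank 7 and Smith normal form diag(1,1,1,1,1,1,1).

The boundary map ∂_2: C_2 → C_1 maps a triangle to the signed sum of its edges. For instance
  ∂aef = ef − af + ae,
  ∂abd = bd − ad + ab.
As a 24×16 matrix over Z this has rank 15, with invariant factors (1,1,1,1,1,1,1,1,1,1,1,1,1,1,1).

Reading off H_k = ker ∂_k / im ∂_{k+1}:

  H_0: rank C_0 − rank ∂_1 = 8 − 7 = 1, and the invariant factors of ∂_1 are all 1, so H_0 ≅ Z.
  H_1: rank ker ∂_1 − rank ∂_2 = (24 − 7) − 15 = 2, and the invariant factors of ∂_2 are all 1, so H_1 ≅ Z^2.
  H_2: rank ker ∂_2 − rank ∂_3 = (16 − 15) − 0 = 1, and there is no ∂_3, so H_2 ≅ Z.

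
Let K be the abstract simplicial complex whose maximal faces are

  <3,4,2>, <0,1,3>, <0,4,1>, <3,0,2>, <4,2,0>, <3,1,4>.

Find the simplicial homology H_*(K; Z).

H_0 ≅ Z,  H_1 = 0,  H_2 ≅ Z.

K has 5 vertices, 9 edges, 6 triangles.
rank ∂_0 = 0, rank ∂_1 = 4 ⇒ b_0 = 5 − 0 − 4 = 1; all invariant factors of ∂_1 are 1 so no torsion. So H_0 = Z.
rank ∂_1 = 4, rank ∂_2 = 5 ⇒ b_1 = 9 − 4 − 5 = 0; all invariant factors of ∂_2 are 1 so no torsion. So H_1 = 0.
rank ∂_2 = 5, rank ∂_3 = 0 ⇒ b_2 = 6 − 5 − 0 = 1. So H_2 = Z.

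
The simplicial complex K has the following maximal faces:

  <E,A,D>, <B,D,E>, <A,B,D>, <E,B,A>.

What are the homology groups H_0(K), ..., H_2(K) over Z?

Order the vertices as A < B < D < E. Listing each simplex with vertices in this order, K has dimension 2 with simplices:

  0-simplices (4): A, B, D, E
  1-simplices (6): AB, AD, AE, BD, BE, DE
  2-simplices (4): ABD, ABE, ADE, BDE

giving chain groups C_0 ≅ Z^4, C_1 ≅ Z^6, C_2 ≅ Z^4.

Boundary ∂_1: C_1 → C_0 sends each edge [p,q] (with p < q) to q − p. For instance
  ∂BD = D − B.
This gives a 4×6 integer matrix of rank 3; reducing to Smith normal form yields diagonal entries (1,1,1).

The boundary map ∂_2: C_2 → C_1 acts by ∂[p,q,r] = [q,r] − [p,r] + [p,q]. For instance
  ∂ADE = DE − AE + AD,
  ∂ABE = BE − AE + AB.
The 6×4 boundary matrix has rank 3 and Smith normal form diag(1,1,1).

Now H_k = ker ∂_k / im ∂_{k+1}, so:

  H_0: rank C_0 − rank ∂_1 = 4 − 3 = 1, and the invariant factors of ∂_1 are all 1, so H_0 = Z.
  H_1: rank ker ∂_1 − rank ∂_2 = (6 − 3) − 3 = 0, and the invariant factors of ∂_2 are all 1, so H_1 = 0.
  H_2: rank ker ∂_2 − rank ∂_3 = (4 − 3) − 0 = 1, and there is no ∂_3, so H_2 = Z.

(K is a triangulation of the 2-sphere S^2.)

H_0 ≅ Z,  H_1 = 0,  H_2 ≅ Z.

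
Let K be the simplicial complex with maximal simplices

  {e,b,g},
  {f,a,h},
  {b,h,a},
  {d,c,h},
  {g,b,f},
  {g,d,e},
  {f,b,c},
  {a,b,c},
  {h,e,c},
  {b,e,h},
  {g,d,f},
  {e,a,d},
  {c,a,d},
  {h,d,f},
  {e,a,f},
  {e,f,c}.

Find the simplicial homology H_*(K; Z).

H_0 ≅ Z,  H_1 ≅ Z^2,  H_2 ≅ Z.

K has 8 vertices, 24 edges, 16 triangles.
rank ∂_0 = 0, rank ∂_1 = 7 ⇒ b_0 = 8 − 0 − 7 = 1; all invariant factors of ∂_1 are 1 so no torsion. So H_0 = Z.
rank ∂_1 = 7, rank ∂_2 = 15 ⇒ b_1 = 24 − 7 − 15 = 2; all invariant factors of ∂_2 are 1 so no torsion. So H_1 = Z^2.
rank ∂_2 = 15, rank ∂_3 = 0 ⇒ b_2 = 16 − 15 − 0 = 1. So H_2 = Z.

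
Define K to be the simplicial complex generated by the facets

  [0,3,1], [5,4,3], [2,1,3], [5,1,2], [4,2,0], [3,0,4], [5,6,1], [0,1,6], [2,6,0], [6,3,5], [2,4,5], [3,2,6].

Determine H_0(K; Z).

H_0 ≅ Z.

Order the vertices as 0 < 1 < 2 < 3 < 4 < 5 < 6. Listing each simplex with vertices in this order, K has dimension 2 with simplices:

  0-simplices (7): [0], [1], [2], [3], [4], [5], [6]
  1-simplices (18): [0,1], [0,2], [0,3], [0,4], [0,6], [1,2], [1,3], [1,5], [1,6], [2,3], [2,4], [2,5], [2,6], [3,4], [3,5], [3,6], [4,5], [5,6]
  2-simplices (12): [0,1,3], [0,1,6], [0,2,4], [0,2,6], [0,3,4], [1,2,3], [1,2,5], [1,5,6], [2,3,6], [2,4,5], [3,4,5], [3,5,6]

Hence C_0 ≅ Z^7, C_1 ≅ Z^18, C_2 ≅ Z^12.

The boundary map ∂_1: C_1 → C_0 maps an edge to its endpoints' difference, ∂[p,q] = q − p. For instance
  ∂[1,6] = [6] − [1].
As a 7×18 matrix over Z this has rank 6, with invariant factors (1,1,1,1,1,1).

Boundary ∂_2: C_2 → C_1 sends each 2-simplex [p,q,r] to [q,r] − [p,r] + [p,q]. For instance
  ∂[1,2,3] = [2,3] − [1,3] + [1,2],
  ∂[3,5,6] = [5,6] − [3,6] + [3,5].
The resulting 18×12 matrix has rank 12, and its Smith normal form has invariant factors (1,1,1,1,1,1,1,1,1,1,1,2).

Computing H_k = (kernel of ∂_k) / (image of ∂_{k+1}):

  H_0: rank C_0 − rank ∂_1 = 7 − 6 = 1, and the invariant factors of ∂_1 are all 1, so H_0 = Z.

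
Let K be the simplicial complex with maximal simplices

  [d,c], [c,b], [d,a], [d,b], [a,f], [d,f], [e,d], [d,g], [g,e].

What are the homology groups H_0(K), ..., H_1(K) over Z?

We work with the vertex ordering a < b < c < d < e < f < g. The simplices of K, each written with vertices in increasing order, are:

  0-simplices (7): a, b, c, d, e, f, g
  1-simplices (9): ad, af, bc, bd, cd, de, df, dg, eg

so the chain groups are C_0 ≅ Z^7, C_1 ≅ Z^9.

∂_1: C_1 → C_0 is given by ∂[p,q] = [q] − [p]. For instance
  ∂cd = d − c.
The resulting 7×9 matrix has rank 6, and its Smith normal form has invariant factors (1,1,1,1,1,1).

Now H_k = ker ∂_k / im ∂_{k+1}, so:

  H_0: rank C_0 − rank ∂_1 = 7 − 6 = 1, and the invariant factors of ∂_1 are all 1, so H_0 ≅ Z.
  H_1: rank ker ∂_1 − rank ∂_2 = (9 − 6) − 0 = 3, and there is no ∂_2, so H_1 ≅ Z^3.

As a check, the Euler characteristic is 7 − 9 = -2, which agrees with 1 − 3 = -2.

H_0 ≅ Z,  H_1 ≅ Z^3.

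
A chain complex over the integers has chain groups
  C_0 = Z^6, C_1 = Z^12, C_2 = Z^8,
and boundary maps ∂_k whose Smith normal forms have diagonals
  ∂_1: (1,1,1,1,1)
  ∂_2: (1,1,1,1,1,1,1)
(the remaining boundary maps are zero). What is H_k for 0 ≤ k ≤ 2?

H_0: b_0 = 6 − 0 − 5 = 1; torsion from ∂_1 factors > 1: none. So H_0 = Z.
H_1: b_1 = 12 − 5 − 7 = 0; torsion from ∂_2 factors > 1: none. So H_1 = 0.
H_2: b_2 = 8 − 7 − 0 = 1; torsion from ∂_3 factors > 1: none. So H_2 = Z.

H_0 = Z,  H_1 = 0,  H_2 = Z.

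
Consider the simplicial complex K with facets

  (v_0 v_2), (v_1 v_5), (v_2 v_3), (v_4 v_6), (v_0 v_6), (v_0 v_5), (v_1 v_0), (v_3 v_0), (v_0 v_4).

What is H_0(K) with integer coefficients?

H_0 ≅ Z.

Take the total order v_0 < v_1 < v_2 < v_3 < v_4 < v_5 < v_6 on the vertex set. Then K (dimension 1) consists of the simplices:

  0-simplices (7): [v_0], [v_1], [v_2], [v_3], [v_4], [v_5], [v_6]
  1-simplices (9): [v_0,v_1], [v_0,v_2], [v_0,v_3], [v_0,v_4], [v_0,v_5], [v_0,v_6], [v_1,v_5], [v_2,v_3], [v_4,v_6]

so the chain groups are C_0 ≅ Z^7, C_1 ≅ Z^9.

∂_1: C_1 → C_0 sends each edge [p,q] (with p < q) to q − p.
The resulting 7×9 matrix has rank 6, and its Smith normal form has invariant factors (1,1,1,1,1,1).

Now H_k = ker ∂_k / im ∂_{k+1}, so:

  H_0: rank C_0 − rank ∂_1 = 7 − 6 = 1, and the invariant factors of ∂_1 are all 1, so H_0 = Z.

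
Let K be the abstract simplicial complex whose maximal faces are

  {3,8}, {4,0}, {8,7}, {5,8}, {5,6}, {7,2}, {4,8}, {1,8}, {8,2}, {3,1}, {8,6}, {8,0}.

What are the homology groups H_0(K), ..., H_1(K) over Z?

Order the vertices as 0 < 1 < 2 < 3 < 4 < 5 < 6 < 7 < 8. Listing each simplex with vertices in this order, K has dimension 1 with simplices:

  0-simplices (9): [0], [1], [2], [3], [4], [5], [6], [7], [8]
  1-simplices (12): [0,4], [0,8], [1,3], [1,8], [2,7], [2,8], [3,8], [4,8], [5,6], [5,8], [6,8], [7,8]

so the chain groups are C_0 ≅ Z^9, C_1 ≅ Z^12.

∂_1: C_1 → C_0 is given by ∂[p,q] = [q] − [p]. For instance
  ∂[3,8] = [8] − [3].
This gives a 9×12 integer matrix of rank 8; reducing to Smith normal form yields diagonal entries (1,1,1,1,1,1,1,1).

Computing H_k = (kernel of ∂_k) / (image of ∂_{k+1}):

  H_0: rank C_0 − rank ∂_1 = 9 − 8 = 1, and the invariant factors of ∂_1 are all 1, so H_0 ≅ Z.
  H_1: rank ker ∂_1 − rank ∂_2 = (12 − 8) − 0 = 4, and there is no ∂_2, so H_1 ≅ Z^4.

H_0 = Z,  H_1 = Z^4.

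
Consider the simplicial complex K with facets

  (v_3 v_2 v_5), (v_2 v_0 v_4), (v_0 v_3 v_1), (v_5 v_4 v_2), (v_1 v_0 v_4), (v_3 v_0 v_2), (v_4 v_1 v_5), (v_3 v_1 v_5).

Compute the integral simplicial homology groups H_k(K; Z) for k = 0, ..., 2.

Order the vertices as v_0 < v_1 < v_2 < v_3 < v_4 < v_5. Listing each simplex with vertices in this order, K has dimension 2 with simplices:

  0-simplices (6): [v_0], [v_1], [v_2], [v_3], [v_4], [v_5]
  1-simplices (12): [v_0,v_1], [v_0,v_2], [v_0,v_3], [v_0,v_4], [v_1,v_3], [v_1,v_4], [v_1,v_5], [v_2,v_3], [v_2,v_4], [v_2,v_5], [v_3,v_5], [v_4,v_5]
  2-simplices (8): [v_0,v_1,v_3], [v_0,v_1,v_4], [v_0,v_2,v_3], [v_0,v_2,v_4], [v_1,v_3,v_5], [v_1,v_4,v_5], [v_2,v_3,v_5], [v_2,v_4,v_5]

giving chain groups C_0 ≅ Z^6, C_1 ≅ Z^12, C_2 ≅ Z^8.

The boundary map ∂_1: C_1 → C_0 is given by ∂[p,q] = [q] − [p]. For instance
  ∂[v_0,v_3] = [v_3] − [v_0].
The resulting 6×12 matrix has rank 5, and its Smith normal form has invariant factors (1,1,1,1,1).

∂_2: C_2 → C_1 maps a triangle to the signed sum of its edges. For instance
  ∂[v_0,v_1,v_4] = [v_1,v_4] − [v_0,v_4] + [v_0,v_1],
  ∂[v_0,v_1,v_3] = [v_1,v_3] − [v_0,v_3] + [v_0,v_1].
The 12×8 boundary matrix has rank 7 and Smith normal form diag(1,1,1,1,1,1,1).

From H_k ≅ ker(∂_k) / im(∂_{k+1}) we obtain:

  H_0: rank C_0 − rank ∂_1 = 6 − 5 = 1, and the invariant factors of ∂_1 are all 1, so H_0 = Z.
  H_1: rank ker ∂_1 − rank ∂_2 = (12 − 5) − 7 = 0, and the invariant factors of ∂_2 are all 1, so H_1 = 0.
  H_2: rank ker ∂_2 − rank ∂_3 = (8 − 7) − 0 = 1, and there is no ∂_3, so H_2 = Z.

H_0 = Z,  H_1 = 0,  H_2 = Z.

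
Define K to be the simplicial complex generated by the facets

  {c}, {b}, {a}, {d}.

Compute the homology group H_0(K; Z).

H_0 = Z^4.

K has 4 vertices.
rank ∂_0 = 0, rank ∂_1 = 0 ⇒ b_0 = 4 − 0 − 0 = 4. So H_0 ≅ Z^4.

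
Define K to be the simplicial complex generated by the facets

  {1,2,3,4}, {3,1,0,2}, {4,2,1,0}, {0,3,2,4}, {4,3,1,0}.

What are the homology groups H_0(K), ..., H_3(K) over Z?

We work with the vertex ordering 0 < 1 < 2 < 3 < 4. The simplices of K, each written with vertices in increasing order, are:

  0-simplices (5): [0], [1], [2], [3], [4]
  1-simplices (10): [0,1], [0,2], [0,3], [0,4], [1,2], [1,3], [1,4], [2,3], [2,4], [3,4]
  2-simplices (10): [0,1,2], [0,1,3], [0,1,4], [0,2,3], [0,2,4], [0,3,4], [1,2,3], [1,2,4], [1,3,4], [2,3,4]
  3-simplices (5): [0,1,2,3], [0,1,2,4], [0,1,3,4], [0,2,3,4], [1,2,3,4]

Hence C_0 ≅ Z^5, C_1 ≅ Z^10, C_2 ≅ Z^10, C_3 ≅ Z^5.

Boundary ∂_1: C_1 → C_0 sends each edge [p,q] (with p < q) to q − p. For instance
  ∂[0,1] = [1] − [0].
As a 5×10 matrix over Z this has rank 4, with invariant factors (1,1,1,1).

∂_2: C_2 → C_1 maps a triangle to the signed sum of its edges. For instance
  ∂[0,2,3] = [2,3] − [0,3] + [0,2],
  ∂[0,1,2] = [1,2] − [0,2] + [0,1].
As a 10×10 matrix over Z this has rank 6, with invariant factors (1,1,1,1,1,1).

Boundary ∂_3: C_3 → C_2 sends each 3-simplex σ to the alternating sum Σ_i (−1)^i (σ with its i-th vertex removed). For instance
  ∂[0,2,3,4] = [2,3,4] − [0,3,4] + [0,2,4] − [0,2,3],
  ∂[0,1,2,3] = [1,2,3] − [0,2,3] + [0,1,3] − [0,1,2].
This gives a 10×5 integer matrix of rank 4; reducing to Smith normal form yields diagonal entries (1,1,1,1).

Reading off H_k = ker ∂_k / im ∂_{k+1}:

  H_0: rank C_0 − rank ∂_1 = 5 − 4 = 1, and the invariant factors of ∂_1 are all 1, so H_0 ≅ Z.
  H_1: rank ker ∂_1 − rank ∂_2 = (10 − 4) − 6 = 0, and the invariant factors of ∂_2 are all 1, so H_1 ≅ 0.
  H_2: rank ker ∂_2 − rank ∂_3 = (10 − 6) − 4 = 0, and the invariant factors of ∂_3 are all 1, so H_2 ≅ 0.
  H_3: rank ker ∂_3 − rank ∂_4 = (5 − 4) − 0 = 1, and there is no ∂_4, so H_3 ≅ Z.

(K is a triangulation of the 3-sphere S^3.)

H_0 = Z,  H_1 = 0,  H_2 = 0,  H_3 = Z.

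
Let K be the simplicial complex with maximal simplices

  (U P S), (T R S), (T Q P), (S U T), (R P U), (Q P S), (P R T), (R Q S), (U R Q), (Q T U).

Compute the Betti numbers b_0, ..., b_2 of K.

Fix the vertex order P < Q < R < S < T < U and write every simplex with vertices in increasing order. Then dim K = 2 and the simplices of K are:

  0-simplices (6): P, Q, R, S, T, U
  1-simplices (15): PQ, PR, PS, PT, PU, QR, QS, QT, QU, RS, RT, RU, ST, SU, TU
  2-simplices (10): PQS, PQT, PRT, PRU, PSU, QRS, QRU, QTU, RST, STU

Hence C_0 ≅ Z^6, C_1 ≅ Z^15, C_2 ≅ Z^10.

Boundary ∂_1: C_1 → C_0 maps an edge to its endpoints' difference, ∂[p,q] = q − p.
The 6×15 boundary matrix has rank 5 and Smith normal form diag(1,1,1,1,1).

Boundary ∂_2: C_2 → C_1 maps a triangle to the signed sum of its edges. For instance
  ∂QRS = RS − QS + QR,
  ∂QTU = TU − QU + QT.
The resulting 15×10 matrix has rank 10, and its Smith normal form has invariant factors (1,1,1,1,1,1,1,1,1,2).

Now H_k = ker ∂_k / im ∂_{k+1}, so:

  H_0: rank C_0 − rank ∂_1 = 6 − 5 = 1, and the invariant factors of ∂_1 are all 1, so H_0 = Z.
  H_1: rank ker ∂_1 − rank ∂_2 = (15 − 5) − 10 = 0, and ∂_2 has invariant factor 2 > 1, so H_1 = Z_2.
  H_2: rank ker ∂_2 − rank ∂_3 = (10 − 10) − 0 = 0, and there is no ∂_3, so H_2 = 0.

Hence the Betti numbers are b_0 = 1, b_1 = 0, b_2 = 0.

b_0 = 1, b_1 = 0, b_2 = 0.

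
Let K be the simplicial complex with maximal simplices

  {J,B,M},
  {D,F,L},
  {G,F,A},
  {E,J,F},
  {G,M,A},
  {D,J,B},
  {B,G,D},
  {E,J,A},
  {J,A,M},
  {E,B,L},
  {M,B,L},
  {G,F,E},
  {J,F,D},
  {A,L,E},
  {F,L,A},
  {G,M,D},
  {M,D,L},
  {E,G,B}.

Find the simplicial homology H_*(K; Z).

Fix the vertex order A < B < D < E < F < G < J < L < M and write every simplex with vertices in increasing order. Then dim K = 2 and the simplices of K are:

  0-simplices (9): A, B, D, E, F, G, J, L, M
  1-simplices (27): AE, AF, AG, AJ, AL, AM, BD, BE, BG, BJ, BL, BM, DF, DG, DJ, DL, DM, EF, EG, EJ, EL, FG, FJ, FL, GM, JM, LM
  2-simplices (18): AEJ, AEL, AFG, AFL, AGM, AJM, BDG, BDJ, BEG, BEL, BJM, BLM, DFJ, DFL, DGM, DLM, EFG, EFJ

Hence C_0 ≅ Z^9, C_1 ≅ Z^27, C_2 ≅ Z^18.

The boundary map ∂_1: C_1 → C_0 maps an edge to its endpoints' difference, ∂[p,q] = q − p. For instance
  ∂BE = E − B.
The 9×27 boundary matrix has rank 8 and Smith normal form diag(1,1,1,1,1,1,1,1).

∂_2: C_2 → C_1 sends each 2-simplex [p,q,r] to [q,r] − [p,r] + [p,q]. For instance
  ∂EFG = FG − EG + EF,
  ∂AGM = GM − AM + AG.
The resulting 27×18 matrix has rank 18, and its Smith normal form has invariant factors (1,1,1,1,1,1,1,1,1,1,1,1,1,1,1,1,1,2).

Reading off H_k = ker ∂_k / im ∂_{k+1}:

  H_0: rank C_0 − rank ∂_1 = 9 − 8 = 1, and the invariant factors of ∂_1 are all 1, so H_0 ≅ Z.
  H_1: rank ker ∂_1 − rank ∂_2 = (27 − 8) − 18 = 1, and ∂_2 has invariant factor 2 > 1, so H_1 ≅ Z × Z/2.
  H_2: rank ker ∂_2 − rank ∂_3 = (18 − 18) − 0 = 0, and there is no ∂_3, so H_2 ≅ 0.

(K is a triangulation of the Klein bottle.)

H_0 = Z,  H_1 = Z × Z/2,  H_2 = 0.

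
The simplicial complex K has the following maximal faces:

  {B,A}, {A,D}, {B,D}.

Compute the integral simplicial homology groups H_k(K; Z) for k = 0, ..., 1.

H_0 = Z,  H_1 = Z.

Take the total order A < B < D on the vertex set. Then K (dimension 1) consists of the simplices:

  0-simplices (3): A, B, D
  1-simplices (3): AB, AD, BD

so the chain groups are C_0 ≅ Z^3, C_1 ≅ Z^3.

∂_1: C_1 → C_0 sends each edge [p,q] (with p < q) to q − p. For instance
  ∂AB = B − A.
The 3×3 boundary matrix has rank 2 and Smith normal form diag(1,1).

From H_k ≅ ker(∂_k) / im(∂_{k+1}) we obtain:

  H_0: rank C_0 − rank ∂_1 = 3 − 2 = 1, and the invariant factors of ∂_1 are all 1, so H_0 = Z.
  H_1: rank ker ∂_1 − rank ∂_2 = (3 − 2) − 0 = 1, and there is no ∂_2, so H_1 = Z.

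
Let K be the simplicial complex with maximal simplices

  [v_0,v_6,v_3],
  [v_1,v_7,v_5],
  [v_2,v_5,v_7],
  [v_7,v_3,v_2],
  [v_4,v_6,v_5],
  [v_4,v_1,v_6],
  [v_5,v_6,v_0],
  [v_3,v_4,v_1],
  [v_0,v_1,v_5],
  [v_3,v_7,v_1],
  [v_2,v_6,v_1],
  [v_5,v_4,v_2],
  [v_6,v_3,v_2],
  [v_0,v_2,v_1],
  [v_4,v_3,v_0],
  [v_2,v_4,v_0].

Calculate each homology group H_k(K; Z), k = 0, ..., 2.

H_0 ≅ Z,  H_1 ≅ Z^2,  H_2 ≅ Z.

Order the vertices as v_0 < v_1 < v_2 < v_3 < v_4 < v_5 < v_6 < v_7. Listing each simplex with vertices in this order, K has dimension 2 with simplices:

  0-simplices (8): [v_0], [v_1], [v_2], [v_3], [v_4], [v_5], [v_6], [v_7]
  1-simplices (24): (24 of them)
  2-simplices (16): (16 of them)

Hence C_0 ≅ Z^8, C_1 ≅ Z^24, C_2 ≅ Z^16.

Boundary ∂_1: C_1 → C_0 sends each edge [p,q] (with p < q) to q − p. For instance
  ∂[v_2,v_3] = [v_3] − [v_2].
The 8×24 boundary matrix has rank 7 and Smith normal form diag(1,1,1,1,1,1,1).

∂_2: C_2 → C_1 acts by ∂[p,q,r] = [q,r] − [p,r] + [p,q]. For instance
  ∂[v_1,v_4,v_6] = [v_4,v_6] − [v_1,v_6] + [v_1,v_4],
  ∂[v_1,v_3,v_4] = [v_3,v_4] − [v_1,v_4] + [v_1,v_3].
The resulting 24×16 matrix has rank 15, and its Smith normal form has invariant factors (1,1,1,1,1,1,1,1,1,1,1,1,1,1,1).

Reading off H_k = ker ∂_k / im ∂_{k+1}:

  H_0: rank C_0 − rank ∂_1 = 8 − 7 = 1, and the invariant factors of ∂_1 are all 1, so H_0 ≅ Z.
  H_1: rank ker ∂_1 − rank ∂_2 = (24 − 7) − 15 = 2, and the invariant factors of ∂_2 are all 1, so H_1 ≅ Z^2.
  H_2: rank ker ∂_2 − rank ∂_3 = (16 − 15) − 0 = 1, and there is no ∂_3, so H_2 ≅ Z.

As a check, the Euler characteristic is 8 − 24 + 16 = 0, which agrees with 1 − 2 + 1 = 0.
(K is a triangulation of the torus T^2.)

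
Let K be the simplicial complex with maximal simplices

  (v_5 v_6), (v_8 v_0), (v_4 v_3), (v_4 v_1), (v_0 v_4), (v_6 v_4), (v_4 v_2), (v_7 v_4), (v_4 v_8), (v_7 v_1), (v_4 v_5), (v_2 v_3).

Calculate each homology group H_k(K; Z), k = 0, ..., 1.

Fix the vertex order v_0 < v_1 < v_2 < v_3 < v_4 < v_5 < v_6 < v_7 < v_8 and write every simplex with vertices in increasing order. Then dim K = 1 and the simplices of K are:

  0-simplices (9): [v_0], [v_1], [v_2], [v_3], [v_4], [v_5], [v_6], [v_7], [v_8]
  1-simplices (12): [v_0,v_4], [v_0,v_8], [v_1,v_4], [v_1,v_7], [v_2,v_3], [v_2,v_4], [v_3,v_4], [v_4,v_5], [v_4,v_6], [v_4,v_7], [v_4,v_8], [v_5,v_6]

Hence C_0 ≅ Z^9, C_1 ≅ Z^12.

Boundary ∂_1: C_1 → C_0 sends each edge [p,q] (with p < q) to q − p. For instance
  ∂[v_0,v_4] = [v_4] − [v_0].
The resulting 9×12 matrix has rank 8, and its Smith normal form has invariant factors (1,1,1,1,1,1,1,1).

Computing H_k = (kernel of ∂_k) / (image of ∂_{k+1}):

  H_0: rank C_0 − rank ∂_1 = 9 − 8 = 1, and the invariant factors of ∂_1 are all 1, so H_0 ≅ Z.
  H_1: rank ker ∂_1 − rank ∂_2 = (12 − 8) − 0 = 4, and there is no ∂_2, so H_1 ≅ Z^4.

As a check, the Euler characteristic is 9 − 12 = -3, which agrees with 1 − 4 = -3.
(K is a triangulation of a wedge of 4 circles.)

H_0 = Z,  H_1 = Z^4.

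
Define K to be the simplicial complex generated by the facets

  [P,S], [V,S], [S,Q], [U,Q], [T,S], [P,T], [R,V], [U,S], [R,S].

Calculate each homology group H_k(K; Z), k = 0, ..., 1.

H_0 ≅ Z,  H_1 ≅ Z^3.

K has 7 vertices, 9 edges.
rank ∂_0 = 0, rank ∂_1 = 6 ⇒ b_0 = 7 − 0 − 6 = 1; all invariant factors of ∂_1 are 1 so no torsion. So H_0 ≅ Z.
rank ∂_1 = 6, rank ∂_2 = 0 ⇒ b_1 = 9 − 6 − 0 = 3. So H_1 ≅ Z^3.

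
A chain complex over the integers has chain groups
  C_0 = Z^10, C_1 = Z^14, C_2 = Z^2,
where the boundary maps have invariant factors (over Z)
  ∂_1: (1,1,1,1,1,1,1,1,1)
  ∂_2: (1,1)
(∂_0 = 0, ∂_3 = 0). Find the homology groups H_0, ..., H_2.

H_0: b_0 = 10 − 0 − 9 = 1; torsion from ∂_1 factors > 1: none. So H_0 ≅ Z.
H_1: b_1 = 14 − 9 − 2 = 3; torsion from ∂_2 factors > 1: none. So H_1 ≅ Z^3.
H_2: b_2 = 2 − 2 − 0 = 0; torsion from ∂_3 factors > 1: none. So H_2 ≅ 0.

H_0 ≅ Z,  H_1 ≅ Z^3,  H_2 = 0.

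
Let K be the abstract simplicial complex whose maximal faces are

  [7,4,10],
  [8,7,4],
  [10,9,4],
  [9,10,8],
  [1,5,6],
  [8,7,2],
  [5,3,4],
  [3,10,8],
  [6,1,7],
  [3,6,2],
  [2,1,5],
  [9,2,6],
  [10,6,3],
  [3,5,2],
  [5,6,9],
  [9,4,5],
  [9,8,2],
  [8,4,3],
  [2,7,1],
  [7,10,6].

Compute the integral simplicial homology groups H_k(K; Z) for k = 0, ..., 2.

We work with the vertex ordering 1 < 2 < 3 < 4 < 5 < 6 < 7 < 8 < 9 < 10. The simplices of K, each written with vertices in increasing order, are:

  0-simplices (10): [1], [2], [3], [4], [5], [6], [7], [8], [9], [10]
  1-simplices (30): (30 of them)
  2-simplices (20): (20 of them)

giving chain groups C_0 ≅ Z^10, C_1 ≅ Z^30, C_2 ≅ Z^20.

Boundary ∂_1: C_1 → C_0 sends each edge [p,q] (with p < q) to q − p. For instance
  ∂[4,9] = [9] − [4].
The resulting 10×30 matrix has rank 9, and its Smith normal form has invariant factors (1,1,1,1,1,1,1,1,1).

Boundary ∂_2: C_2 → C_1 sends each 2-simplex [p,q,r] to [q,r] − [p,r] + [p,q]. For instance
  ∂[4,7,10] = [7,10] − [4,10] + [4,7],
  ∂[2,3,5] = [3,5] − [2,5] + [2,3].
This gives a 30×20 integer matrix of rank 20; reducing to Smith normal form yields diagonal entries (1,1,1,1,1,1,1,1,1,1,1,1,1,1,1,1,1,1,1,2).

Reading off H_k = ker ∂_k / im ∂_{k+1}:

  H_0: rank C_0 − rank ∂_1 = 10 − 9 = 1, and the invariant factors of ∂_1 are all 1, so H_0 = Z.
  H_1: rank ker ∂_1 − rank ∂_2 = (30 − 9) − 20 = 1, and ∂_2 has invariant factor 2 > 1, so H_1 = Z ⊕ Z/2Z.
  H_2: rank ker ∂_2 − rank ∂_3 = (20 − 20) − 0 = 0, and there is no ∂_3, so H_2 = 0.

H_0 = Z,  H_1 = Z ⊕ Z/2Z,  H_2 = 0.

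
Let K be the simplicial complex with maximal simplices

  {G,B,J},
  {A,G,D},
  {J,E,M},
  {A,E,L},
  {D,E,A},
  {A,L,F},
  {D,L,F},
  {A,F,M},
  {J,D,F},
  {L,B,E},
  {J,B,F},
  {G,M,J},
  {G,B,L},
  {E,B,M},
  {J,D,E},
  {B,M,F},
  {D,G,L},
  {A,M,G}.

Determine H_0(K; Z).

Take the total order A < B < D < E < F < G < J < L < M on the vertex set. Then K (dimension 2) consists of the simplices:

  0-simplices (9): A, B, D, E, F, G, J, L, M
  1-simplices (27): AD, AE, AF, AG, AL, AM, BE, BF, BG, BJ, BL, BM, DE, DF, DG, DJ, DL, EJ, EL, EM, FJ, FL, FM, GJ, GL, GM, JM
  2-simplices (18): ADE, ADG, AEL, AFL, AFM, AGM, BEL, BEM, BFJ, BFM, BGJ, BGL, DEJ, DFJ, DFL, DGL, EJM, GJM

Hence C_0 ≅ Z^9, C_1 ≅ Z^27, C_2 ≅ Z^18.

The boundary map ∂_1: C_1 → C_0 sends each edge [p,q] (with p < q) to q − p. For instance
  ∂FJ = J − F.
The 9×27 boundary matrix has rank 8 and Smith normal form diag(1,1,1,1,1,1,1,1).

∂_2: C_2 → C_1 acts by ∂[p,q,r] = [q,r] − [p,r] + [p,q]. For instance
  ∂BFM = FM − BM + BF,
  ∂DEJ = EJ − DJ + DE.
As a 27×18 matrix over Z this has rank 18, with invariant factors (1,1,1,1,1,1,1,1,1,1,1,1,1,1,1,1,1,2).

Reading off H_k = ker ∂_k / im ∂_{k+1}:

  H_0: rank C_0 − rank ∂_1 = 9 − 8 = 1, and the invariant factors of ∂_1 are all 1, so H_0 ≅ Z.

H_0 ≅ Z.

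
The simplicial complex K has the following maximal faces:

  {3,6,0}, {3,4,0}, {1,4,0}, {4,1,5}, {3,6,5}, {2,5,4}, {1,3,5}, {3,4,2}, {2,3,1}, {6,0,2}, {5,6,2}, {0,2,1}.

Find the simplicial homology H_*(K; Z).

Order the vertices as 0 < 1 < 2 < 3 < 4 < 5 < 6. Listing each simplex with vertices in this order, K has dimension 2 with simplices:

  0-simplices (7): [0], [1], [2], [3], [4], [5], [6]
  1-simplices (18): [0,1], [0,2], [0,3], [0,4], [0,6], [1,2], [1,3], [1,4], [1,5], [2,3], [2,4], [2,5], [2,6], [3,4], [3,5], [3,6], [4,5], [5,6]
  2-simplices (12): [0,1,2], [0,1,4], [0,2,6], [0,3,4], [0,3,6], [1,2,3], [1,3,5], [1,4,5], [2,3,4], [2,4,5], [2,5,6], [3,5,6]

giving chain groups C_0 ≅ Z^7, C_1 ≅ Z^18, C_2 ≅ Z^12.

Boundary ∂_1: C_1 → C_0 is given by ∂[p,q] = [q] − [p].
This gives a 7×18 integer matrix of rank 6; reducing to Smith normal form yields diagonal entries (1,1,1,1,1,1).

∂_2: C_2 → C_1 maps a triangle to the signed sum of its edges. For instance
  ∂[2,4,5] = [4,5] − [2,5] + [2,4],
  ∂[0,2,6] = [2,6] − [0,6] + [0,2].
This gives a 18×12 integer matrix of rank 12; reducing to Smith normal form yields diagonal entries (1,1,1,1,1,1,1,1,1,1,1,2).

Computing H_k = (kernel of ∂_k) / (image of ∂_{k+1}):

  H_0: rank C_0 − rank ∂_1 = 7 − 6 = 1, and the invariant factors of ∂_1 are all 1, so H_0 ≅ Z.
  H_1: rank ker ∂_1 − rank ∂_2 = (18 − 6) − 12 = 0, and ∂_2 has invariant factor 2 > 1, so H_1 ≅ Z/2.
  H_2: rank ker ∂_2 − rank ∂_3 = (12 − 12) − 0 = 0, and there is no ∂_3, so H_2 ≅ 0.

H_0 = Z,  H_1 = Z/2,  H_2 = 0.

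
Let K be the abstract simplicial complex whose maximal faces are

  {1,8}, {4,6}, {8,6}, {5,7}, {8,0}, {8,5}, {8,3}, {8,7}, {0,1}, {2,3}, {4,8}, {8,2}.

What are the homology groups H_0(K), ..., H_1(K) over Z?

Fix the vertex order 0 < 1 < 2 < 3 < 4 < 5 < 6 < 7 < 8 and write every simplex with vertices in increasing order. Then dim K = 1 and the simplices of K are:

  0-simplices (9): [0], [1], [2], [3], [4], [5], [6], [7], [8]
  1-simplices (12): [0,1], [0,8], [1,8], [2,3], [2,8], [3,8], [4,6], [4,8], [5,7], [5,8], [6,8], [7,8]

giving chain groups C_0 ≅ Z^9, C_1 ≅ Z^12.

Boundary ∂_1: C_1 → C_0 sends each edge [p,q] (with p < q) to q − p.
This gives a 9×12 integer matrix of rank 8; reducing to Smith normal form yields diagonal entries (1,1,1,1,1,1,1,1).

Reading off H_k = ker ∂_k / im ∂_{k+1}:

  H_0: rank C_0 − rank ∂_1 = 9 − 8 = 1, and the invariant factors of ∂_1 are all 1, so H_0 = Z.
  H_1: rank ker ∂_1 − rank ∂_2 = (12 − 8) − 0 = 4, and there is no ∂_2, so H_1 = Z^4.

As a check, the Euler characteristic is 9 − 12 = -3, which agrees with 1 − 4 = -3.
(K is a triangulation of a wedge of 4 circles.)

H_0 = Z,  H_1 = Z^4.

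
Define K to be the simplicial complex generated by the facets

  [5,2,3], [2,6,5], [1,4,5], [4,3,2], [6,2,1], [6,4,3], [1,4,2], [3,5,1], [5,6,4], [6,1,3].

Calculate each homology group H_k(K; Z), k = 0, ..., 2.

Order the vertices as 1 < 2 < 3 < 4 < 5 < 6. Listing each simplex with vertices in this order, K has dimension 2 with simplices:

  0-simplices (6): [1], [2], [3], [4], [5], [6]
  1-simplices (15): [1,2], [1,3], [1,4], [1,5], [1,6], [2,3], [2,4], [2,5], [2,6], [3,4], [3,5], [3,6], [4,5], [4,6], [5,6]
  2-simplices (10): [1,2,4], [1,2,6], [1,3,5], [1,3,6], [1,4,5], [2,3,4], [2,3,5], [2,5,6], [3,4,6], [4,5,6]

so the chain groups are C_0 ≅ Z^6, C_1 ≅ Z^15, C_2 ≅ Z^10.

The boundary map ∂_1: C_1 → C_0 is given by ∂[p,q] = [q] − [p].
As a 6×15 matrix over Z this has rank 5, with invariant factors (1,1,1,1,1).

∂_2: C_2 → C_1 sends each 2-simplex [p,q,r] to [q,r] − [p,r] + [p,q]. For instance
  ∂[3,4,6] = [4,6] − [3,6] + [3,4],
  ∂[2,3,5] = [3,5] − [2,5] + [2,3].
The 15×10 boundary matrix has rank 10 and Smith normal form diag(1,1,1,1,1,1,1,1,1,2).

Reading off H_k = ker ∂_k / im ∂_{k+1}:

  H_0: rank C_0 − rank ∂_1 = 6 − 5 = 1, and the invariant factors of ∂_1 are all 1, so H_0 = Z.
  H_1: rank ker ∂_1 − rank ∂_2 = (15 − 5) − 10 = 0, and ∂_2 has invariant factor 2 > 1, so H_1 = Z/2.
  H_2: rank ker ∂_2 − rank ∂_3 = (10 − 10) − 0 = 0, and there is no ∂_3, so H_2 = 0.

As a check, the Euler characteristic is 6 − 15 + 10 = 1, which agrees with 1 − 0 + 0 = 1.

H_0 = Z,  H_1 = Z/2,  H_2 = 0.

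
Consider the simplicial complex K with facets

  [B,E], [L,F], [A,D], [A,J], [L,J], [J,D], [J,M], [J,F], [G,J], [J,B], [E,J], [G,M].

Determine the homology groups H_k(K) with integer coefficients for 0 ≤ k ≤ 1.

H_0 ≅ Z,  H_1 ≅ Z^4.

Take the total order A < B < D < E < F < G < J < L < M on the vertex set. Then K (dimension 1) consists of the simplices:

  0-simplices (9): A, B, D, E, F, G, J, L, M
  1-simplices (12): AD, AJ, BE, BJ, DJ, EJ, FJ, FL, GJ, GM, JL, JM

Hence C_0 ≅ Z^9, C_1 ≅ Z^12.

Boundary ∂_1: C_1 → C_0 is given by ∂[p,q] = [q] − [p]. For instance
  ∂DJ = J − D.
The resulting 9×12 matrix has rank 8, and its Smith normal form has invariant factors (1,1,1,1,1,1,1,1).

Now H_k = ker ∂_k / im ∂_{k+1}, so:

  H_0: rank C_0 − rank ∂_1 = 9 − 8 = 1, and the invariant factors of ∂_1 are all 1, so H_0 ≅ Z.
  H_1: rank ker ∂_1 − rank ∂_2 = (12 − 8) − 0 = 4, and there is no ∂_2, so H_1 ≅ Z^4.

As a check, the Euler characteristic is 9 − 12 = -3, which agrees with 1 − 4 = -3.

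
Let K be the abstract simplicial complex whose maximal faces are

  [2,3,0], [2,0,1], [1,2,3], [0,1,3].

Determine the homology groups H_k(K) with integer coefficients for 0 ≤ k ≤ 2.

Order the vertices as 0 < 1 < 2 < 3. Listing each simplex with vertices in this order, K has dimension 2 with simplices:

  0-simplices (4): [0], [1], [2], [3]
  1-simplices (6): [0,1], [0,2], [0,3], [1,2], [1,3], [2,3]
  2-simplices (4): [0,1,2], [0,1,3], [0,2,3], [1,2,3]

so the chain groups are C_0 ≅ Z^4, C_1 ≅ Z^6, C_2 ≅ Z^4.

The boundary map ∂_1: C_1 → C_0 is given by ∂[p,q] = [q] − [p].
The 4×6 boundary matrix has rank 3 and Smith normal form diag(1,1,1).

Boundary ∂_2: C_2 → C_1 acts by ∂[p,q,r] = [q,r] − [p,r] + [p,q]. For instance
  ∂[0,1,3] = [1,3] − [0,3] + [0,1],
  ∂[1,2,3] = [2,3] − [1,3] + [1,2].
As a 6×4 matrix over Z this has rank 3, with invariant factors (1,1,1).

Reading off H_k = ker ∂_k / im ∂_{k+1}:

  H_0: rank C_0 − rank ∂_1 = 4 − 3 = 1, and the invariant factors of ∂_1 are all 1, so H_0 ≅ Z.
  H_1: rank ker ∂_1 − rank ∂_2 = (6 − 3) − 3 = 0, and the invariant factors of ∂_2 are all 1, so H_1 ≅ 0.
  H_2: rank ker ∂_2 − rank ∂_3 = (4 − 3) − 0 = 1, and there is no ∂_3, so H_2 ≅ Z.

H_0 ≅ Z,  H_1 = 0,  H_2 ≅ Z.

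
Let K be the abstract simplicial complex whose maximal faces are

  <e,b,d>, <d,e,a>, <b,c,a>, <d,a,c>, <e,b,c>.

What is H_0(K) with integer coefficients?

Order the vertices as a < b < c < d < e. Listing each simplex with vertices in this order, K has dimension 2 with simplices:

  0-simplices (5): a, b, c, d, e
  1-simplices (10): ab, ac, ad, ae, bc, bd, be, cd, ce, de
  2-simplices (5): abc, acd, ade, bce, bde

so the chain groups are C_0 ≅ Z^5, C_1 ≅ Z^10, C_2 ≅ Z^5.

The boundary map ∂_1: C_1 → C_0 maps an edge to its endpoints' difference, ∂[p,q] = q − p. For instance
  ∂cd = d − c.
The resulting 5×10 matrix has rank 4, and its Smith normal form has invariant factors (1,1,1,1).

Boundary ∂_2: C_2 → C_1 maps a triangle to the signed sum of its edges. For instance
  ∂ade = de − ae + ad,
  ∂bce = ce − be + bc.
The resulting 10×5 matrix has rank 5, and its Smith normal form has invariant factors (1,1,1,1,1).

Reading off H_k = ker ∂_k / im ∂_{k+1}:

  H_0: rank C_0 − rank ∂_1 = 5 − 4 = 1, and the invariant factors of ∂_1 are all 1, so H_0 = Z.

(K is a triangulation of the Möbius band.)

H_0 = Z.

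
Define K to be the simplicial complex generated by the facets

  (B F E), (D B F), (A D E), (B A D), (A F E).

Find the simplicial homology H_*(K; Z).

H_0 ≅ Z,  H_1 ≅ Z,  H_2 = 0.

Order the vertices as A < B < D < E < F. Listing each simplex with vertices in this order, K has dimension 2 with simplices:

  0-simplices (5): A, B, D, E, F
  1-simplices (10): AB, AD, AE, AF, BD, BE, BF, DE, DF, EF
  2-simplices (5): ABD, ADE, AEF, BDF, BEF

so the chain groups are C_0 ≅ Z^5, C_1 ≅ Z^10, C_2 ≅ Z^5.

∂_1: C_1 → C_0 is given by ∂[p,q] = [q] − [p]. For instance
  ∂AE = E − A.
The 5×10 boundary matrix has rank 4 and Smith normal form diag(1,1,1,1).

∂_2: C_2 → C_1 maps a triangle to the signed sum of its edges. For instance
  ∂ABD = BD − AD + AB,
  ∂AEF = EF − AF + AE.
The resulting 10×5 matrix has rank 5, and its Smith normal form has invariant factors (1,1,1,1,1).

From H_k ≅ ker(∂_k) / im(∂_{k+1}) we obtain:

  H_0: rank C_0 − rank ∂_1 = 5 − 4 = 1, and the invariant factors of ∂_1 are all 1, so H_0 ≅ Z.
  H_1: rank ker ∂_1 − rank ∂_2 = (10 − 4) − 5 = 1, and the invariant factors of ∂_2 are all 1, so H_1 ≅ Z.
  H_2: rank ker ∂_2 − rank ∂_3 = (5 − 5) − 0 = 0, and there is no ∂_3, so H_2 ≅ 0.

(K is a triangulation of the Möbius band.)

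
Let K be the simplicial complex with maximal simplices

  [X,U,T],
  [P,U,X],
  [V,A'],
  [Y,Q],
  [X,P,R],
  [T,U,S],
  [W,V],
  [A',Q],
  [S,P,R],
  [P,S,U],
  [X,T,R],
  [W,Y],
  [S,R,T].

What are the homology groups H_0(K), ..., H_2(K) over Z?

H_0 ≅ Z^2,  H_1 ≅ Z,  H_2 ≅ Z.

Order the vertices as P < Q < R < S < T < U < V < W < X < Y < A'. Listing each simplex with vertices in this order, K has dimension 2 with simplices:

  0-simplices (11): [P], [Q], [R], [S], [T], [U], [V], [W], [X], [Y], [A']
  1-simplices (17): [P,R], [P,S], [P,U], [P,X], [Q,Y], [Q,A'], [R,S], [R,T], [R,X], [S,T], [S,U], [T,U], [T,X], [U,X], [V,W], [V,A'], [W,Y]
  2-simplices (8): [P,R,S], [P,R,X], [P,S,U], [P,U,X], [R,S,T], [R,T,X], [S,T,U], [T,U,X]

giving chain groups C_0 ≅ Z^11, C_1 ≅ Z^17, C_2 ≅ Z^8.

∂_1: C_1 → C_0 is given by ∂[p,q] = [q] − [p].
The resulting 11×17 matrix has rank 9, and its Smith normal form has invariant factors (1,1,1,1,1,1,1,1,1).

Boundary ∂_2: C_2 → C_1 maps a triangle to the signed sum of its edges. For instance
  ∂[P,R,S] = [R,S] − [P,S] + [P,R],
  ∂[R,T,X] = [T,X] − [R,X] + [R,T].
As a 17×8 matrix over Z this has rank 7, with invariant factors (1,1,1,1,1,1,1).

Now H_k = ker ∂_k / im ∂_{k+1}, so:

  H_0: rank C_0 − rank ∂_1 = 11 − 9 = 2, and the invariant factors of ∂_1 are all 1, so H_0 = Z^2.
  H_1: rank ker ∂_1 − rank ∂_2 = (17 − 9) − 7 = 1, and the invariant factors of ∂_2 are all 1, so H_1 = Z.
  H_2: rank ker ∂_2 − rank ∂_3 = (8 − 7) − 0 = 1, and there is no ∂_3, so H_2 = Z.

As a check, the Euler characteristic is 11 − 17 + 8 = 2, which agrees with 2 − 1 + 1 = 2.
(K is a triangulation of the disjoint union of the 2-sphere S^2 and the circle S^1.)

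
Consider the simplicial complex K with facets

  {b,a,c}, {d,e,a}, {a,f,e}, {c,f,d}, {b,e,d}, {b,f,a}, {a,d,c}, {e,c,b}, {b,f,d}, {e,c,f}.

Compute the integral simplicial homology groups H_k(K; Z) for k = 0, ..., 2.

Take the total order a < b < c < d < e < f on the vertex set. Then K (dimension 2) consists of the simplices:

  0-simplices (6): a, b, c, d, e, f
  1-simplices (15): ab, ac, ad, ae, af, bc, bd, be, bf, cd, ce, cf, de, df, ef
  2-simplices (10): abc, abf, acd, ade, aef, bce, bde, bdf, cdf, cef

so the chain groups are C_0 ≅ Z^6, C_1 ≅ Z^15, C_2 ≅ Z^10.

The boundary map ∂_1: C_1 → C_0 maps an edge to its endpoints' difference, ∂[p,q] = q − p. For instance
  ∂ac = c − a.
This gives a 6×15 integer matrix of rank 5; reducing to Smith normal form yields diagonal entries (1,1,1,1,1).

The boundary map ∂_2: C_2 → C_1 sends each 2-simplex [p,q,r] to [q,r] − [p,r] + [p,q]. For instance
  ∂bdf = df − bf + bd,
  ∂abc = bc − ac + ab.
This gives a 15×10 integer matrix of rank 10; reducing to Smith normal form yields diagonal entries (1,1,1,1,1,1,1,1,1,2).

Reading off H_k = ker ∂_k / im ∂_{k+1}:

  H_0: rank C_0 − rank ∂_1 = 6 − 5 = 1, and the invariant factors of ∂_1 are all 1, so H_0 = Z.
  H_1: rank ker ∂_1 − rank ∂_2 = (15 − 5) − 10 = 0, and ∂_2 has invariant factor 2 > 1, so H_1 = Z/2Z.
  H_2: rank ker ∂_2 − rank ∂_3 = (10 − 10) − 0 = 0, and there is no ∂_3, so H_2 = 0.

H_0 = Z,  H_1 = Z/2Z,  H_2 = 0.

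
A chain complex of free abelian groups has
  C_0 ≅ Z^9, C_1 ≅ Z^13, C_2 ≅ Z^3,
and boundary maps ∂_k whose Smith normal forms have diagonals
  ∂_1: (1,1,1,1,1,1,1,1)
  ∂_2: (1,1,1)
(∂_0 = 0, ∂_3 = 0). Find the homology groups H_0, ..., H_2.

H_0: b_0 = 9 − 0 − 8 = 1; torsion from ∂_1 factors > 1: none. So H_0 = Z.
H_1: b_1 = 13 − 8 − 3 = 2; torsion from ∂_2 factors > 1: none. So H_1 = Z^2.
H_2: b_2 = 3 − 3 − 0 = 0; torsion from ∂_3 factors > 1: none. So H_2 = 0.

H_0 = Z,  H_1 = Z^2,  H_2 = 0.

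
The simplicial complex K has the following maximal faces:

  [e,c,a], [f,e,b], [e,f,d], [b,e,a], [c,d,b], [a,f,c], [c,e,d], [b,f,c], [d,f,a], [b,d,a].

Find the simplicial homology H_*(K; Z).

We work with the vertex ordering a < b < c < d < e < f. The simplices of K, each written with vertices in increasing order, are:

  0-simplices (6): a, b, c, d, e, f
  1-simplices (15): ab, ac, ad, ae, af, bc, bd, be, bf, cd, ce, cf, de, df, ef
  2-simplices (10): abd, abe, ace, acf, adf, bcd, bcf, bef, cde, def

so the chain groups are C_0 ≅ Z^6, C_1 ≅ Z^15, C_2 ≅ Z^10.

Boundary ∂_1: C_1 → C_0 is given by ∂[p,q] = [q] − [p]. For instance
  ∂bc = c − b.
The resulting 6×15 matrix has rank 5, and its Smith normal form has invariant factors (1,1,1,1,1).

Boundary ∂_2: C_2 → C_1 acts by ∂[p,q,r] = [q,r] − [p,r] + [p,q]. For instance
  ∂bcf = cf − bf + bc,
  ∂bef = ef − bf + be.
The resulting 15×10 matrix has rank 10, and its Smith normal form has invariant factors (1,1,1,1,1,1,1,1,1,2).

Now H_k = ker ∂_k / im ∂_{k+1}, so:

  H_0: rank C_0 − rank ∂_1 = 6 − 5 = 1, and the invariant factors of ∂_1 are all 1, so H_0 ≅ Z.
  H_1: rank ker ∂_1 − rank ∂_2 = (15 − 5) − 10 = 0, and ∂_2 has invariant factor 2 > 1, so H_1 ≅ Z/2.
  H_2: rank ker ∂_2 − rank ∂_3 = (10 − 10) − 0 = 0, and there is no ∂_3, so H_2 ≅ 0.

As a check, the Euler characteristic is 6 − 15 + 10 = 1, which agrees with 1 − 0 + 0 = 1.

H_0 = Z,  H_1 = Z/2,  H_2 = 0.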